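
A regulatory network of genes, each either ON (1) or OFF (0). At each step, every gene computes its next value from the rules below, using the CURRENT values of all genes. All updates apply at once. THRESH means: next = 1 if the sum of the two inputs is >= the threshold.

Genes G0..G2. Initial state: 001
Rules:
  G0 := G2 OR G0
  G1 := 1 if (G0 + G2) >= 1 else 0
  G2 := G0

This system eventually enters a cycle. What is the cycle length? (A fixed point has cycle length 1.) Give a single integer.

Step 0: 001
Step 1: G0=G2|G0=1|0=1 G1=(0+1>=1)=1 G2=G0=0 -> 110
Step 2: G0=G2|G0=0|1=1 G1=(1+0>=1)=1 G2=G0=1 -> 111
Step 3: G0=G2|G0=1|1=1 G1=(1+1>=1)=1 G2=G0=1 -> 111
State from step 3 equals state from step 2 -> cycle length 1

Answer: 1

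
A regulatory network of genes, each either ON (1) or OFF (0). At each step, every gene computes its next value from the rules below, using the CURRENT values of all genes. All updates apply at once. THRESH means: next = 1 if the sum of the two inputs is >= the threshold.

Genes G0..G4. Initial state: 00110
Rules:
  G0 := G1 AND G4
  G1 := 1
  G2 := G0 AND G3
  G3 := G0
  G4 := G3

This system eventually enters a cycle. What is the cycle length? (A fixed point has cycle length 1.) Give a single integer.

Step 0: 00110
Step 1: G0=G1&G4=0&0=0 G1=1(const) G2=G0&G3=0&1=0 G3=G0=0 G4=G3=1 -> 01001
Step 2: G0=G1&G4=1&1=1 G1=1(const) G2=G0&G3=0&0=0 G3=G0=0 G4=G3=0 -> 11000
Step 3: G0=G1&G4=1&0=0 G1=1(const) G2=G0&G3=1&0=0 G3=G0=1 G4=G3=0 -> 01010
Step 4: G0=G1&G4=1&0=0 G1=1(const) G2=G0&G3=0&1=0 G3=G0=0 G4=G3=1 -> 01001
State from step 4 equals state from step 1 -> cycle length 3

Answer: 3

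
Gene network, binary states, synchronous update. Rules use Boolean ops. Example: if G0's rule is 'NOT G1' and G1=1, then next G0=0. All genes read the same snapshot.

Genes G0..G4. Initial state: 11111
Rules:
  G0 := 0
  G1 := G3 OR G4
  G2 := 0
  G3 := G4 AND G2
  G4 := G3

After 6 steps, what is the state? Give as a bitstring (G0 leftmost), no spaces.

Step 1: G0=0(const) G1=G3|G4=1|1=1 G2=0(const) G3=G4&G2=1&1=1 G4=G3=1 -> 01011
Step 2: G0=0(const) G1=G3|G4=1|1=1 G2=0(const) G3=G4&G2=1&0=0 G4=G3=1 -> 01001
Step 3: G0=0(const) G1=G3|G4=0|1=1 G2=0(const) G3=G4&G2=1&0=0 G4=G3=0 -> 01000
Step 4: G0=0(const) G1=G3|G4=0|0=0 G2=0(const) G3=G4&G2=0&0=0 G4=G3=0 -> 00000
Step 5: G0=0(const) G1=G3|G4=0|0=0 G2=0(const) G3=G4&G2=0&0=0 G4=G3=0 -> 00000
Step 6: G0=0(const) G1=G3|G4=0|0=0 G2=0(const) G3=G4&G2=0&0=0 G4=G3=0 -> 00000

00000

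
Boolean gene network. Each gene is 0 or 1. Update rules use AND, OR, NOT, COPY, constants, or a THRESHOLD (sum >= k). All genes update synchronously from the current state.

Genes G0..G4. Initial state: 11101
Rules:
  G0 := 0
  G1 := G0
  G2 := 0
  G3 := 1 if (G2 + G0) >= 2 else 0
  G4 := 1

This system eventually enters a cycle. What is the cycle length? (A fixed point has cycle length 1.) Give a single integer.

Answer: 1

Derivation:
Step 0: 11101
Step 1: G0=0(const) G1=G0=1 G2=0(const) G3=(1+1>=2)=1 G4=1(const) -> 01011
Step 2: G0=0(const) G1=G0=0 G2=0(const) G3=(0+0>=2)=0 G4=1(const) -> 00001
Step 3: G0=0(const) G1=G0=0 G2=0(const) G3=(0+0>=2)=0 G4=1(const) -> 00001
State from step 3 equals state from step 2 -> cycle length 1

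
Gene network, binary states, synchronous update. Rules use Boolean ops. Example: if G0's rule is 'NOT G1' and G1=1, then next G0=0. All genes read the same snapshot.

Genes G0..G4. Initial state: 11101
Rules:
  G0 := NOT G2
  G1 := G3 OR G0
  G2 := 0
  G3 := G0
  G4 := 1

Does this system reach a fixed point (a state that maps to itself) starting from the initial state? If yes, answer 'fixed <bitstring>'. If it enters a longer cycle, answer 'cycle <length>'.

Answer: fixed 11011

Derivation:
Step 0: 11101
Step 1: G0=NOT G2=NOT 1=0 G1=G3|G0=0|1=1 G2=0(const) G3=G0=1 G4=1(const) -> 01011
Step 2: G0=NOT G2=NOT 0=1 G1=G3|G0=1|0=1 G2=0(const) G3=G0=0 G4=1(const) -> 11001
Step 3: G0=NOT G2=NOT 0=1 G1=G3|G0=0|1=1 G2=0(const) G3=G0=1 G4=1(const) -> 11011
Step 4: G0=NOT G2=NOT 0=1 G1=G3|G0=1|1=1 G2=0(const) G3=G0=1 G4=1(const) -> 11011
Fixed point reached at step 3: 11011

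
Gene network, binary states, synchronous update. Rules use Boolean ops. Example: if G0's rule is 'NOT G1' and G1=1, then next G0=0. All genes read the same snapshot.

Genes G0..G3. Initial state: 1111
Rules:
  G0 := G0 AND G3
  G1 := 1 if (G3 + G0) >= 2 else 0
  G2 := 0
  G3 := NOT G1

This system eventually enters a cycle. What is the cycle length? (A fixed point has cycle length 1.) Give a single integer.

Answer: 1

Derivation:
Step 0: 1111
Step 1: G0=G0&G3=1&1=1 G1=(1+1>=2)=1 G2=0(const) G3=NOT G1=NOT 1=0 -> 1100
Step 2: G0=G0&G3=1&0=0 G1=(0+1>=2)=0 G2=0(const) G3=NOT G1=NOT 1=0 -> 0000
Step 3: G0=G0&G3=0&0=0 G1=(0+0>=2)=0 G2=0(const) G3=NOT G1=NOT 0=1 -> 0001
Step 4: G0=G0&G3=0&1=0 G1=(1+0>=2)=0 G2=0(const) G3=NOT G1=NOT 0=1 -> 0001
State from step 4 equals state from step 3 -> cycle length 1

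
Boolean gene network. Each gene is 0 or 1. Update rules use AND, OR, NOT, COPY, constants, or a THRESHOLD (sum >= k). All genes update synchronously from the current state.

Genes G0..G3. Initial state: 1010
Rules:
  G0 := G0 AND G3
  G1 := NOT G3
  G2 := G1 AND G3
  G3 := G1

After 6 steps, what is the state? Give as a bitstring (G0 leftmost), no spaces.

Step 1: G0=G0&G3=1&0=0 G1=NOT G3=NOT 0=1 G2=G1&G3=0&0=0 G3=G1=0 -> 0100
Step 2: G0=G0&G3=0&0=0 G1=NOT G3=NOT 0=1 G2=G1&G3=1&0=0 G3=G1=1 -> 0101
Step 3: G0=G0&G3=0&1=0 G1=NOT G3=NOT 1=0 G2=G1&G3=1&1=1 G3=G1=1 -> 0011
Step 4: G0=G0&G3=0&1=0 G1=NOT G3=NOT 1=0 G2=G1&G3=0&1=0 G3=G1=0 -> 0000
Step 5: G0=G0&G3=0&0=0 G1=NOT G3=NOT 0=1 G2=G1&G3=0&0=0 G3=G1=0 -> 0100
Step 6: G0=G0&G3=0&0=0 G1=NOT G3=NOT 0=1 G2=G1&G3=1&0=0 G3=G1=1 -> 0101

0101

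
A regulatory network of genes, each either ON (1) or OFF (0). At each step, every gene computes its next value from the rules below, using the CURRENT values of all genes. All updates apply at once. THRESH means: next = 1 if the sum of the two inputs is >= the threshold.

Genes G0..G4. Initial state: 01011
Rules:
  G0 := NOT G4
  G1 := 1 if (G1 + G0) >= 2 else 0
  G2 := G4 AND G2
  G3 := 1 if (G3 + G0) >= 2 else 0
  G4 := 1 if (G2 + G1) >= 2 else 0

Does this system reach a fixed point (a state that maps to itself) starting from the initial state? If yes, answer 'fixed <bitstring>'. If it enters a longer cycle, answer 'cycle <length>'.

Step 0: 01011
Step 1: G0=NOT G4=NOT 1=0 G1=(1+0>=2)=0 G2=G4&G2=1&0=0 G3=(1+0>=2)=0 G4=(0+1>=2)=0 -> 00000
Step 2: G0=NOT G4=NOT 0=1 G1=(0+0>=2)=0 G2=G4&G2=0&0=0 G3=(0+0>=2)=0 G4=(0+0>=2)=0 -> 10000
Step 3: G0=NOT G4=NOT 0=1 G1=(0+1>=2)=0 G2=G4&G2=0&0=0 G3=(0+1>=2)=0 G4=(0+0>=2)=0 -> 10000
Fixed point reached at step 2: 10000

Answer: fixed 10000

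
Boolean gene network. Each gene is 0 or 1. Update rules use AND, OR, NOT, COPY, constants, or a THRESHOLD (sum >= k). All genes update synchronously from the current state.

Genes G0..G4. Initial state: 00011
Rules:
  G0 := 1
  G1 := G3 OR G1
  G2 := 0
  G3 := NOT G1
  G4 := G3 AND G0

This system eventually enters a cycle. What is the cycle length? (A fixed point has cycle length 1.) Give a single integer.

Answer: 1

Derivation:
Step 0: 00011
Step 1: G0=1(const) G1=G3|G1=1|0=1 G2=0(const) G3=NOT G1=NOT 0=1 G4=G3&G0=1&0=0 -> 11010
Step 2: G0=1(const) G1=G3|G1=1|1=1 G2=0(const) G3=NOT G1=NOT 1=0 G4=G3&G0=1&1=1 -> 11001
Step 3: G0=1(const) G1=G3|G1=0|1=1 G2=0(const) G3=NOT G1=NOT 1=0 G4=G3&G0=0&1=0 -> 11000
Step 4: G0=1(const) G1=G3|G1=0|1=1 G2=0(const) G3=NOT G1=NOT 1=0 G4=G3&G0=0&1=0 -> 11000
State from step 4 equals state from step 3 -> cycle length 1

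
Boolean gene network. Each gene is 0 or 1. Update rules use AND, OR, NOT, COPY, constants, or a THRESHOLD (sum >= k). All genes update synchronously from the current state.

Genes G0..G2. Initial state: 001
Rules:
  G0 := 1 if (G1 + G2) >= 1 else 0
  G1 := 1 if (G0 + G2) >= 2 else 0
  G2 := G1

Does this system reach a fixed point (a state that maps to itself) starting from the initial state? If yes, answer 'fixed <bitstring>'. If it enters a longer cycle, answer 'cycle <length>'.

Step 0: 001
Step 1: G0=(0+1>=1)=1 G1=(0+1>=2)=0 G2=G1=0 -> 100
Step 2: G0=(0+0>=1)=0 G1=(1+0>=2)=0 G2=G1=0 -> 000
Step 3: G0=(0+0>=1)=0 G1=(0+0>=2)=0 G2=G1=0 -> 000
Fixed point reached at step 2: 000

Answer: fixed 000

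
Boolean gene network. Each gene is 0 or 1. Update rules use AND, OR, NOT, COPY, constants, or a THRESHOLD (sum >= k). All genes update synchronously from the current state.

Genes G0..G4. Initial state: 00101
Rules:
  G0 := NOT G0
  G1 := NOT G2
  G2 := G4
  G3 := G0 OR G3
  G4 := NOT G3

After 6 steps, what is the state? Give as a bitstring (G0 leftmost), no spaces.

Step 1: G0=NOT G0=NOT 0=1 G1=NOT G2=NOT 1=0 G2=G4=1 G3=G0|G3=0|0=0 G4=NOT G3=NOT 0=1 -> 10101
Step 2: G0=NOT G0=NOT 1=0 G1=NOT G2=NOT 1=0 G2=G4=1 G3=G0|G3=1|0=1 G4=NOT G3=NOT 0=1 -> 00111
Step 3: G0=NOT G0=NOT 0=1 G1=NOT G2=NOT 1=0 G2=G4=1 G3=G0|G3=0|1=1 G4=NOT G3=NOT 1=0 -> 10110
Step 4: G0=NOT G0=NOT 1=0 G1=NOT G2=NOT 1=0 G2=G4=0 G3=G0|G3=1|1=1 G4=NOT G3=NOT 1=0 -> 00010
Step 5: G0=NOT G0=NOT 0=1 G1=NOT G2=NOT 0=1 G2=G4=0 G3=G0|G3=0|1=1 G4=NOT G3=NOT 1=0 -> 11010
Step 6: G0=NOT G0=NOT 1=0 G1=NOT G2=NOT 0=1 G2=G4=0 G3=G0|G3=1|1=1 G4=NOT G3=NOT 1=0 -> 01010

01010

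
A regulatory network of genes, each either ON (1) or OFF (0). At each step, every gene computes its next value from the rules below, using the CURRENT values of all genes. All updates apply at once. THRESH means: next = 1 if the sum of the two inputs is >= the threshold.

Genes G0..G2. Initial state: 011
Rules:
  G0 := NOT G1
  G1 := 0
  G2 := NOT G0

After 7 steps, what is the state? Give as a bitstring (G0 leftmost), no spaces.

Step 1: G0=NOT G1=NOT 1=0 G1=0(const) G2=NOT G0=NOT 0=1 -> 001
Step 2: G0=NOT G1=NOT 0=1 G1=0(const) G2=NOT G0=NOT 0=1 -> 101
Step 3: G0=NOT G1=NOT 0=1 G1=0(const) G2=NOT G0=NOT 1=0 -> 100
Step 4: G0=NOT G1=NOT 0=1 G1=0(const) G2=NOT G0=NOT 1=0 -> 100
Step 5: G0=NOT G1=NOT 0=1 G1=0(const) G2=NOT G0=NOT 1=0 -> 100
Step 6: G0=NOT G1=NOT 0=1 G1=0(const) G2=NOT G0=NOT 1=0 -> 100
Step 7: G0=NOT G1=NOT 0=1 G1=0(const) G2=NOT G0=NOT 1=0 -> 100

100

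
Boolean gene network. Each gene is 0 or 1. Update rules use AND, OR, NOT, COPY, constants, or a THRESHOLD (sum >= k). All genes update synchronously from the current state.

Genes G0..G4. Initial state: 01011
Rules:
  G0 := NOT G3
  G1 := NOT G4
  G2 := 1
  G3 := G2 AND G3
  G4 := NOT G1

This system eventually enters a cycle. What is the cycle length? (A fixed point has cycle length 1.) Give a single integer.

Answer: 2

Derivation:
Step 0: 01011
Step 1: G0=NOT G3=NOT 1=0 G1=NOT G4=NOT 1=0 G2=1(const) G3=G2&G3=0&1=0 G4=NOT G1=NOT 1=0 -> 00100
Step 2: G0=NOT G3=NOT 0=1 G1=NOT G4=NOT 0=1 G2=1(const) G3=G2&G3=1&0=0 G4=NOT G1=NOT 0=1 -> 11101
Step 3: G0=NOT G3=NOT 0=1 G1=NOT G4=NOT 1=0 G2=1(const) G3=G2&G3=1&0=0 G4=NOT G1=NOT 1=0 -> 10100
Step 4: G0=NOT G3=NOT 0=1 G1=NOT G4=NOT 0=1 G2=1(const) G3=G2&G3=1&0=0 G4=NOT G1=NOT 0=1 -> 11101
State from step 4 equals state from step 2 -> cycle length 2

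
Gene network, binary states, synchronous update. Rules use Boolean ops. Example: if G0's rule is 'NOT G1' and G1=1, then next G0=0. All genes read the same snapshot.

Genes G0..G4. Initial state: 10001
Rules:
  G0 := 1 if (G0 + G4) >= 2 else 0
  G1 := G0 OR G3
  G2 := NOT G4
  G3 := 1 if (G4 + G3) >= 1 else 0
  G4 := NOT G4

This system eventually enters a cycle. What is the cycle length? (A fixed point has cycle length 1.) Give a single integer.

Step 0: 10001
Step 1: G0=(1+1>=2)=1 G1=G0|G3=1|0=1 G2=NOT G4=NOT 1=0 G3=(1+0>=1)=1 G4=NOT G4=NOT 1=0 -> 11010
Step 2: G0=(1+0>=2)=0 G1=G0|G3=1|1=1 G2=NOT G4=NOT 0=1 G3=(0+1>=1)=1 G4=NOT G4=NOT 0=1 -> 01111
Step 3: G0=(0+1>=2)=0 G1=G0|G3=0|1=1 G2=NOT G4=NOT 1=0 G3=(1+1>=1)=1 G4=NOT G4=NOT 1=0 -> 01010
Step 4: G0=(0+0>=2)=0 G1=G0|G3=0|1=1 G2=NOT G4=NOT 0=1 G3=(0+1>=1)=1 G4=NOT G4=NOT 0=1 -> 01111
State from step 4 equals state from step 2 -> cycle length 2

Answer: 2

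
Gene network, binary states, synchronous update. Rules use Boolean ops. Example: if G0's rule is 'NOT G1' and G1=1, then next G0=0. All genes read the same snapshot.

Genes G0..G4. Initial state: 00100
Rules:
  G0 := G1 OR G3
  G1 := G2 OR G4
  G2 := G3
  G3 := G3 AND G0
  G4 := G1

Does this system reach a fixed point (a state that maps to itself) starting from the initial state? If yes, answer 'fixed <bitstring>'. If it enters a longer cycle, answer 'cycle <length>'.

Answer: cycle 2

Derivation:
Step 0: 00100
Step 1: G0=G1|G3=0|0=0 G1=G2|G4=1|0=1 G2=G3=0 G3=G3&G0=0&0=0 G4=G1=0 -> 01000
Step 2: G0=G1|G3=1|0=1 G1=G2|G4=0|0=0 G2=G3=0 G3=G3&G0=0&0=0 G4=G1=1 -> 10001
Step 3: G0=G1|G3=0|0=0 G1=G2|G4=0|1=1 G2=G3=0 G3=G3&G0=0&1=0 G4=G1=0 -> 01000
Cycle of length 2 starting at step 1 -> no fixed point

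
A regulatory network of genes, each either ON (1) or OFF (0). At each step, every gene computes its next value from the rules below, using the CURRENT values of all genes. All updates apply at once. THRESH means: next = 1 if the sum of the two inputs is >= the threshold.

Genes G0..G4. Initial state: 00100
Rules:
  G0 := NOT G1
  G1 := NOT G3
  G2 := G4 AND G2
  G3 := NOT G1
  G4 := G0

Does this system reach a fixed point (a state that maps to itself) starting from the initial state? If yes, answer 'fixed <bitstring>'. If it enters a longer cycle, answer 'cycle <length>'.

Answer: cycle 2

Derivation:
Step 0: 00100
Step 1: G0=NOT G1=NOT 0=1 G1=NOT G3=NOT 0=1 G2=G4&G2=0&1=0 G3=NOT G1=NOT 0=1 G4=G0=0 -> 11010
Step 2: G0=NOT G1=NOT 1=0 G1=NOT G3=NOT 1=0 G2=G4&G2=0&0=0 G3=NOT G1=NOT 1=0 G4=G0=1 -> 00001
Step 3: G0=NOT G1=NOT 0=1 G1=NOT G3=NOT 0=1 G2=G4&G2=1&0=0 G3=NOT G1=NOT 0=1 G4=G0=0 -> 11010
Cycle of length 2 starting at step 1 -> no fixed point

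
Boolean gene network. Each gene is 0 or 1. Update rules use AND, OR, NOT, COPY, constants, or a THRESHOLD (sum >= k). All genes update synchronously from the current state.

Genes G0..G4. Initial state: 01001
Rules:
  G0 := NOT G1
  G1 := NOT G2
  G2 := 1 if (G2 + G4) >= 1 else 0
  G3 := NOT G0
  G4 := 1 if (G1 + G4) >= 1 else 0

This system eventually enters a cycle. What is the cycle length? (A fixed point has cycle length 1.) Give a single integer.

Step 0: 01001
Step 1: G0=NOT G1=NOT 1=0 G1=NOT G2=NOT 0=1 G2=(0+1>=1)=1 G3=NOT G0=NOT 0=1 G4=(1+1>=1)=1 -> 01111
Step 2: G0=NOT G1=NOT 1=0 G1=NOT G2=NOT 1=0 G2=(1+1>=1)=1 G3=NOT G0=NOT 0=1 G4=(1+1>=1)=1 -> 00111
Step 3: G0=NOT G1=NOT 0=1 G1=NOT G2=NOT 1=0 G2=(1+1>=1)=1 G3=NOT G0=NOT 0=1 G4=(0+1>=1)=1 -> 10111
Step 4: G0=NOT G1=NOT 0=1 G1=NOT G2=NOT 1=0 G2=(1+1>=1)=1 G3=NOT G0=NOT 1=0 G4=(0+1>=1)=1 -> 10101
Step 5: G0=NOT G1=NOT 0=1 G1=NOT G2=NOT 1=0 G2=(1+1>=1)=1 G3=NOT G0=NOT 1=0 G4=(0+1>=1)=1 -> 10101
State from step 5 equals state from step 4 -> cycle length 1

Answer: 1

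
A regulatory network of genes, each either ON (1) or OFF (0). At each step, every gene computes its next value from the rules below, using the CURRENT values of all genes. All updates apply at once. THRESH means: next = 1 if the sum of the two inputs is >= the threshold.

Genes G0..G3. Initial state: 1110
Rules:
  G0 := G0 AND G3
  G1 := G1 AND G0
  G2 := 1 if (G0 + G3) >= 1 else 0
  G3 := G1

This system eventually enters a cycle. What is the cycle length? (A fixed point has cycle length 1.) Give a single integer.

Step 0: 1110
Step 1: G0=G0&G3=1&0=0 G1=G1&G0=1&1=1 G2=(1+0>=1)=1 G3=G1=1 -> 0111
Step 2: G0=G0&G3=0&1=0 G1=G1&G0=1&0=0 G2=(0+1>=1)=1 G3=G1=1 -> 0011
Step 3: G0=G0&G3=0&1=0 G1=G1&G0=0&0=0 G2=(0+1>=1)=1 G3=G1=0 -> 0010
Step 4: G0=G0&G3=0&0=0 G1=G1&G0=0&0=0 G2=(0+0>=1)=0 G3=G1=0 -> 0000
Step 5: G0=G0&G3=0&0=0 G1=G1&G0=0&0=0 G2=(0+0>=1)=0 G3=G1=0 -> 0000
State from step 5 equals state from step 4 -> cycle length 1

Answer: 1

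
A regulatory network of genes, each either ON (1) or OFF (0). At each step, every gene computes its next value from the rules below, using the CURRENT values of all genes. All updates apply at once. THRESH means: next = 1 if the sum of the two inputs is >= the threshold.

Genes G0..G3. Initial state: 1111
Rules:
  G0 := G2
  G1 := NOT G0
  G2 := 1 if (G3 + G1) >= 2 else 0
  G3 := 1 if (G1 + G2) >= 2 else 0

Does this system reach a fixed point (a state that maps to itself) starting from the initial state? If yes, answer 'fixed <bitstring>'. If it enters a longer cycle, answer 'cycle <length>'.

Step 0: 1111
Step 1: G0=G2=1 G1=NOT G0=NOT 1=0 G2=(1+1>=2)=1 G3=(1+1>=2)=1 -> 1011
Step 2: G0=G2=1 G1=NOT G0=NOT 1=0 G2=(1+0>=2)=0 G3=(0+1>=2)=0 -> 1000
Step 3: G0=G2=0 G1=NOT G0=NOT 1=0 G2=(0+0>=2)=0 G3=(0+0>=2)=0 -> 0000
Step 4: G0=G2=0 G1=NOT G0=NOT 0=1 G2=(0+0>=2)=0 G3=(0+0>=2)=0 -> 0100
Step 5: G0=G2=0 G1=NOT G0=NOT 0=1 G2=(0+1>=2)=0 G3=(1+0>=2)=0 -> 0100
Fixed point reached at step 4: 0100

Answer: fixed 0100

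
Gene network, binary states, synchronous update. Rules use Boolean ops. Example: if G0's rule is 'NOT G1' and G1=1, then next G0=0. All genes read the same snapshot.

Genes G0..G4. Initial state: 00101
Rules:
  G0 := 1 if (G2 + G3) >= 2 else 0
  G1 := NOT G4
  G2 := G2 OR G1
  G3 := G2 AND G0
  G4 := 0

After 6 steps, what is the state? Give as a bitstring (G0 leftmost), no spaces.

Step 1: G0=(1+0>=2)=0 G1=NOT G4=NOT 1=0 G2=G2|G1=1|0=1 G3=G2&G0=1&0=0 G4=0(const) -> 00100
Step 2: G0=(1+0>=2)=0 G1=NOT G4=NOT 0=1 G2=G2|G1=1|0=1 G3=G2&G0=1&0=0 G4=0(const) -> 01100
Step 3: G0=(1+0>=2)=0 G1=NOT G4=NOT 0=1 G2=G2|G1=1|1=1 G3=G2&G0=1&0=0 G4=0(const) -> 01100
Step 4: G0=(1+0>=2)=0 G1=NOT G4=NOT 0=1 G2=G2|G1=1|1=1 G3=G2&G0=1&0=0 G4=0(const) -> 01100
Step 5: G0=(1+0>=2)=0 G1=NOT G4=NOT 0=1 G2=G2|G1=1|1=1 G3=G2&G0=1&0=0 G4=0(const) -> 01100
Step 6: G0=(1+0>=2)=0 G1=NOT G4=NOT 0=1 G2=G2|G1=1|1=1 G3=G2&G0=1&0=0 G4=0(const) -> 01100

01100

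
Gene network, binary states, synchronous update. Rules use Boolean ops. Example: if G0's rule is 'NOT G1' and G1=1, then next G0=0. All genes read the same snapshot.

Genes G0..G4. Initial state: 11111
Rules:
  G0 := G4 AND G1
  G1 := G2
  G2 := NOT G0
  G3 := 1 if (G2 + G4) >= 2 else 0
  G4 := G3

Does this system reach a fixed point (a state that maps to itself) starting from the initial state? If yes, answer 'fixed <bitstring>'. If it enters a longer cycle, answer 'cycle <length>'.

Answer: fixed 01100

Derivation:
Step 0: 11111
Step 1: G0=G4&G1=1&1=1 G1=G2=1 G2=NOT G0=NOT 1=0 G3=(1+1>=2)=1 G4=G3=1 -> 11011
Step 2: G0=G4&G1=1&1=1 G1=G2=0 G2=NOT G0=NOT 1=0 G3=(0+1>=2)=0 G4=G3=1 -> 10001
Step 3: G0=G4&G1=1&0=0 G1=G2=0 G2=NOT G0=NOT 1=0 G3=(0+1>=2)=0 G4=G3=0 -> 00000
Step 4: G0=G4&G1=0&0=0 G1=G2=0 G2=NOT G0=NOT 0=1 G3=(0+0>=2)=0 G4=G3=0 -> 00100
Step 5: G0=G4&G1=0&0=0 G1=G2=1 G2=NOT G0=NOT 0=1 G3=(1+0>=2)=0 G4=G3=0 -> 01100
Step 6: G0=G4&G1=0&1=0 G1=G2=1 G2=NOT G0=NOT 0=1 G3=(1+0>=2)=0 G4=G3=0 -> 01100
Fixed point reached at step 5: 01100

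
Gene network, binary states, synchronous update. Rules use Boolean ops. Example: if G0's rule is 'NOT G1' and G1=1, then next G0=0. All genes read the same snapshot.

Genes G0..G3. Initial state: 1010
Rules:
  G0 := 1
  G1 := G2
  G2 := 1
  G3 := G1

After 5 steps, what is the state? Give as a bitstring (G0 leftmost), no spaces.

Step 1: G0=1(const) G1=G2=1 G2=1(const) G3=G1=0 -> 1110
Step 2: G0=1(const) G1=G2=1 G2=1(const) G3=G1=1 -> 1111
Step 3: G0=1(const) G1=G2=1 G2=1(const) G3=G1=1 -> 1111
Step 4: G0=1(const) G1=G2=1 G2=1(const) G3=G1=1 -> 1111
Step 5: G0=1(const) G1=G2=1 G2=1(const) G3=G1=1 -> 1111

1111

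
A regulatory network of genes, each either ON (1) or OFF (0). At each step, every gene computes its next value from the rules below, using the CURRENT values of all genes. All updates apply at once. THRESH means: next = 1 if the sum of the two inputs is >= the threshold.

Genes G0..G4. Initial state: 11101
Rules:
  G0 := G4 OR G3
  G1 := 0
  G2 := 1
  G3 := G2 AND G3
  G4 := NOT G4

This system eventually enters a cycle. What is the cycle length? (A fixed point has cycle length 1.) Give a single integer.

Step 0: 11101
Step 1: G0=G4|G3=1|0=1 G1=0(const) G2=1(const) G3=G2&G3=1&0=0 G4=NOT G4=NOT 1=0 -> 10100
Step 2: G0=G4|G3=0|0=0 G1=0(const) G2=1(const) G3=G2&G3=1&0=0 G4=NOT G4=NOT 0=1 -> 00101
Step 3: G0=G4|G3=1|0=1 G1=0(const) G2=1(const) G3=G2&G3=1&0=0 G4=NOT G4=NOT 1=0 -> 10100
State from step 3 equals state from step 1 -> cycle length 2

Answer: 2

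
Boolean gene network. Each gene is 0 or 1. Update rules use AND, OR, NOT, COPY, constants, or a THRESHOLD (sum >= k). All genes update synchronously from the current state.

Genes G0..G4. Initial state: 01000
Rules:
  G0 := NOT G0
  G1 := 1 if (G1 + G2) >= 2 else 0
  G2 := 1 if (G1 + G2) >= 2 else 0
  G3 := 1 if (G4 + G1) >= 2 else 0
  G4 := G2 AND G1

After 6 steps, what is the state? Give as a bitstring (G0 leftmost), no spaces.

Step 1: G0=NOT G0=NOT 0=1 G1=(1+0>=2)=0 G2=(1+0>=2)=0 G3=(0+1>=2)=0 G4=G2&G1=0&1=0 -> 10000
Step 2: G0=NOT G0=NOT 1=0 G1=(0+0>=2)=0 G2=(0+0>=2)=0 G3=(0+0>=2)=0 G4=G2&G1=0&0=0 -> 00000
Step 3: G0=NOT G0=NOT 0=1 G1=(0+0>=2)=0 G2=(0+0>=2)=0 G3=(0+0>=2)=0 G4=G2&G1=0&0=0 -> 10000
Step 4: G0=NOT G0=NOT 1=0 G1=(0+0>=2)=0 G2=(0+0>=2)=0 G3=(0+0>=2)=0 G4=G2&G1=0&0=0 -> 00000
Step 5: G0=NOT G0=NOT 0=1 G1=(0+0>=2)=0 G2=(0+0>=2)=0 G3=(0+0>=2)=0 G4=G2&G1=0&0=0 -> 10000
Step 6: G0=NOT G0=NOT 1=0 G1=(0+0>=2)=0 G2=(0+0>=2)=0 G3=(0+0>=2)=0 G4=G2&G1=0&0=0 -> 00000

00000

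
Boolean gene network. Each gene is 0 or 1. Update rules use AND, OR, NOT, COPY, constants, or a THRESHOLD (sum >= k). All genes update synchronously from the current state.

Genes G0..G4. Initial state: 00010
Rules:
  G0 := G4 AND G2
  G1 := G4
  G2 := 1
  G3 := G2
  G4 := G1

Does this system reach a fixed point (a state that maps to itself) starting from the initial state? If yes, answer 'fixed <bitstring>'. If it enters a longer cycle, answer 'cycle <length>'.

Answer: fixed 00110

Derivation:
Step 0: 00010
Step 1: G0=G4&G2=0&0=0 G1=G4=0 G2=1(const) G3=G2=0 G4=G1=0 -> 00100
Step 2: G0=G4&G2=0&1=0 G1=G4=0 G2=1(const) G3=G2=1 G4=G1=0 -> 00110
Step 3: G0=G4&G2=0&1=0 G1=G4=0 G2=1(const) G3=G2=1 G4=G1=0 -> 00110
Fixed point reached at step 2: 00110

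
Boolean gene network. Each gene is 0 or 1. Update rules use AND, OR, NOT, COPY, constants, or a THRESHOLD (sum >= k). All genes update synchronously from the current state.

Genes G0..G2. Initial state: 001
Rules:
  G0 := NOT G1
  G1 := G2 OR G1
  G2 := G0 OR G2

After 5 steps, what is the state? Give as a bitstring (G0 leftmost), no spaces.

Step 1: G0=NOT G1=NOT 0=1 G1=G2|G1=1|0=1 G2=G0|G2=0|1=1 -> 111
Step 2: G0=NOT G1=NOT 1=0 G1=G2|G1=1|1=1 G2=G0|G2=1|1=1 -> 011
Step 3: G0=NOT G1=NOT 1=0 G1=G2|G1=1|1=1 G2=G0|G2=0|1=1 -> 011
Step 4: G0=NOT G1=NOT 1=0 G1=G2|G1=1|1=1 G2=G0|G2=0|1=1 -> 011
Step 5: G0=NOT G1=NOT 1=0 G1=G2|G1=1|1=1 G2=G0|G2=0|1=1 -> 011

011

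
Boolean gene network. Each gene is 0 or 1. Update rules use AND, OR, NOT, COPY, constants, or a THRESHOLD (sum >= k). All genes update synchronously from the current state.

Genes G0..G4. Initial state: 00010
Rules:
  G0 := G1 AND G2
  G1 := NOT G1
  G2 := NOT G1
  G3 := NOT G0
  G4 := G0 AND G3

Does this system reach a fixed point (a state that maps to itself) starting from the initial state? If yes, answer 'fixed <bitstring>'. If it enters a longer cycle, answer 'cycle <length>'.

Step 0: 00010
Step 1: G0=G1&G2=0&0=0 G1=NOT G1=NOT 0=1 G2=NOT G1=NOT 0=1 G3=NOT G0=NOT 0=1 G4=G0&G3=0&1=0 -> 01110
Step 2: G0=G1&G2=1&1=1 G1=NOT G1=NOT 1=0 G2=NOT G1=NOT 1=0 G3=NOT G0=NOT 0=1 G4=G0&G3=0&1=0 -> 10010
Step 3: G0=G1&G2=0&0=0 G1=NOT G1=NOT 0=1 G2=NOT G1=NOT 0=1 G3=NOT G0=NOT 1=0 G4=G0&G3=1&1=1 -> 01101
Step 4: G0=G1&G2=1&1=1 G1=NOT G1=NOT 1=0 G2=NOT G1=NOT 1=0 G3=NOT G0=NOT 0=1 G4=G0&G3=0&0=0 -> 10010
Cycle of length 2 starting at step 2 -> no fixed point

Answer: cycle 2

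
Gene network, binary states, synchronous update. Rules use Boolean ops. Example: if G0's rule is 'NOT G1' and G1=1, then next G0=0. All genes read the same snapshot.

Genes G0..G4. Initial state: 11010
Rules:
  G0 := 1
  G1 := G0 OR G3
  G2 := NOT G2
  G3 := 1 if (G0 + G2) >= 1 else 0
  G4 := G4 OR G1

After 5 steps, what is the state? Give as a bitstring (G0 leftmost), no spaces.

Step 1: G0=1(const) G1=G0|G3=1|1=1 G2=NOT G2=NOT 0=1 G3=(1+0>=1)=1 G4=G4|G1=0|1=1 -> 11111
Step 2: G0=1(const) G1=G0|G3=1|1=1 G2=NOT G2=NOT 1=0 G3=(1+1>=1)=1 G4=G4|G1=1|1=1 -> 11011
Step 3: G0=1(const) G1=G0|G3=1|1=1 G2=NOT G2=NOT 0=1 G3=(1+0>=1)=1 G4=G4|G1=1|1=1 -> 11111
Step 4: G0=1(const) G1=G0|G3=1|1=1 G2=NOT G2=NOT 1=0 G3=(1+1>=1)=1 G4=G4|G1=1|1=1 -> 11011
Step 5: G0=1(const) G1=G0|G3=1|1=1 G2=NOT G2=NOT 0=1 G3=(1+0>=1)=1 G4=G4|G1=1|1=1 -> 11111

11111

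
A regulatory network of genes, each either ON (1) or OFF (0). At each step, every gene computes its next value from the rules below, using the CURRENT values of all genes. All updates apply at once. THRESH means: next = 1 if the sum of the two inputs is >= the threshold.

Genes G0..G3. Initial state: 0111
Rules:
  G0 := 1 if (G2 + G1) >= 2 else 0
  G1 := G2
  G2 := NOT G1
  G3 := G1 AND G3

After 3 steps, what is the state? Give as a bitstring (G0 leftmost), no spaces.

Step 1: G0=(1+1>=2)=1 G1=G2=1 G2=NOT G1=NOT 1=0 G3=G1&G3=1&1=1 -> 1101
Step 2: G0=(0+1>=2)=0 G1=G2=0 G2=NOT G1=NOT 1=0 G3=G1&G3=1&1=1 -> 0001
Step 3: G0=(0+0>=2)=0 G1=G2=0 G2=NOT G1=NOT 0=1 G3=G1&G3=0&1=0 -> 0010

0010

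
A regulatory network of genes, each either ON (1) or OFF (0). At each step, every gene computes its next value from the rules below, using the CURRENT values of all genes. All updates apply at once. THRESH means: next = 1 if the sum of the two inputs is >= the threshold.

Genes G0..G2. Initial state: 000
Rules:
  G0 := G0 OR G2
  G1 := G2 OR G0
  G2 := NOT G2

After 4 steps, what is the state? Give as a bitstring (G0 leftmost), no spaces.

Step 1: G0=G0|G2=0|0=0 G1=G2|G0=0|0=0 G2=NOT G2=NOT 0=1 -> 001
Step 2: G0=G0|G2=0|1=1 G1=G2|G0=1|0=1 G2=NOT G2=NOT 1=0 -> 110
Step 3: G0=G0|G2=1|0=1 G1=G2|G0=0|1=1 G2=NOT G2=NOT 0=1 -> 111
Step 4: G0=G0|G2=1|1=1 G1=G2|G0=1|1=1 G2=NOT G2=NOT 1=0 -> 110

110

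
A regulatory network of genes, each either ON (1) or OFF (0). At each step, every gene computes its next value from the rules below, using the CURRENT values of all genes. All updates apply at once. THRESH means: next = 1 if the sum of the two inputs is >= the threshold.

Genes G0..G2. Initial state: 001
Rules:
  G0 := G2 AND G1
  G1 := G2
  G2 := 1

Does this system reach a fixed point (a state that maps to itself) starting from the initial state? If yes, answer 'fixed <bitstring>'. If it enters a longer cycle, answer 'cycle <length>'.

Answer: fixed 111

Derivation:
Step 0: 001
Step 1: G0=G2&G1=1&0=0 G1=G2=1 G2=1(const) -> 011
Step 2: G0=G2&G1=1&1=1 G1=G2=1 G2=1(const) -> 111
Step 3: G0=G2&G1=1&1=1 G1=G2=1 G2=1(const) -> 111
Fixed point reached at step 2: 111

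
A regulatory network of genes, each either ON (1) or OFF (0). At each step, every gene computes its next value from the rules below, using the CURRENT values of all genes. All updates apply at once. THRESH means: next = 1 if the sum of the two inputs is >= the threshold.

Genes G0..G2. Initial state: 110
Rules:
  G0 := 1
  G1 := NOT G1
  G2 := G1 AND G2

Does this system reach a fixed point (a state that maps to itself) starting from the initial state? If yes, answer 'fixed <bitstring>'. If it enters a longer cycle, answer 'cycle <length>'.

Step 0: 110
Step 1: G0=1(const) G1=NOT G1=NOT 1=0 G2=G1&G2=1&0=0 -> 100
Step 2: G0=1(const) G1=NOT G1=NOT 0=1 G2=G1&G2=0&0=0 -> 110
Cycle of length 2 starting at step 0 -> no fixed point

Answer: cycle 2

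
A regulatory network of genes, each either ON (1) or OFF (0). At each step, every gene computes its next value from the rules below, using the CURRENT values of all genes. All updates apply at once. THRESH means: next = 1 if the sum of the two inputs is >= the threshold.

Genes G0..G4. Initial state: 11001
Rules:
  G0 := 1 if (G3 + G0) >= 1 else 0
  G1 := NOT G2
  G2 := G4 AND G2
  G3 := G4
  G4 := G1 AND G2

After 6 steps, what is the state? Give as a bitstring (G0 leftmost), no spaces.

Step 1: G0=(0+1>=1)=1 G1=NOT G2=NOT 0=1 G2=G4&G2=1&0=0 G3=G4=1 G4=G1&G2=1&0=0 -> 11010
Step 2: G0=(1+1>=1)=1 G1=NOT G2=NOT 0=1 G2=G4&G2=0&0=0 G3=G4=0 G4=G1&G2=1&0=0 -> 11000
Step 3: G0=(0+1>=1)=1 G1=NOT G2=NOT 0=1 G2=G4&G2=0&0=0 G3=G4=0 G4=G1&G2=1&0=0 -> 11000
Step 4: G0=(0+1>=1)=1 G1=NOT G2=NOT 0=1 G2=G4&G2=0&0=0 G3=G4=0 G4=G1&G2=1&0=0 -> 11000
Step 5: G0=(0+1>=1)=1 G1=NOT G2=NOT 0=1 G2=G4&G2=0&0=0 G3=G4=0 G4=G1&G2=1&0=0 -> 11000
Step 6: G0=(0+1>=1)=1 G1=NOT G2=NOT 0=1 G2=G4&G2=0&0=0 G3=G4=0 G4=G1&G2=1&0=0 -> 11000

11000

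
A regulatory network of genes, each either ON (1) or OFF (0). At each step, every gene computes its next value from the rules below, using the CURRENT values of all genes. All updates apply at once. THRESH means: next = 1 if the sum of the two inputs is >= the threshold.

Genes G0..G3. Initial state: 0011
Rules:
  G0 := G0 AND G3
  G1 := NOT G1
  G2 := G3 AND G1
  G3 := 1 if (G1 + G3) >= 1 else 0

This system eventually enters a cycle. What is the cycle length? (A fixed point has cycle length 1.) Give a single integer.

Step 0: 0011
Step 1: G0=G0&G3=0&1=0 G1=NOT G1=NOT 0=1 G2=G3&G1=1&0=0 G3=(0+1>=1)=1 -> 0101
Step 2: G0=G0&G3=0&1=0 G1=NOT G1=NOT 1=0 G2=G3&G1=1&1=1 G3=(1+1>=1)=1 -> 0011
State from step 2 equals state from step 0 -> cycle length 2

Answer: 2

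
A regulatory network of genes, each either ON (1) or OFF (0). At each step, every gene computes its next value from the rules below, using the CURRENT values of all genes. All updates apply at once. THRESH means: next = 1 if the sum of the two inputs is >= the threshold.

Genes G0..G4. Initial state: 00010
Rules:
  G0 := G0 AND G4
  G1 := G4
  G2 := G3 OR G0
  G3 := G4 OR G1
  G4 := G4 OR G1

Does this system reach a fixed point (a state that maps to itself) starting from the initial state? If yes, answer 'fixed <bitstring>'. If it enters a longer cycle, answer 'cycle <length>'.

Step 0: 00010
Step 1: G0=G0&G4=0&0=0 G1=G4=0 G2=G3|G0=1|0=1 G3=G4|G1=0|0=0 G4=G4|G1=0|0=0 -> 00100
Step 2: G0=G0&G4=0&0=0 G1=G4=0 G2=G3|G0=0|0=0 G3=G4|G1=0|0=0 G4=G4|G1=0|0=0 -> 00000
Step 3: G0=G0&G4=0&0=0 G1=G4=0 G2=G3|G0=0|0=0 G3=G4|G1=0|0=0 G4=G4|G1=0|0=0 -> 00000
Fixed point reached at step 2: 00000

Answer: fixed 00000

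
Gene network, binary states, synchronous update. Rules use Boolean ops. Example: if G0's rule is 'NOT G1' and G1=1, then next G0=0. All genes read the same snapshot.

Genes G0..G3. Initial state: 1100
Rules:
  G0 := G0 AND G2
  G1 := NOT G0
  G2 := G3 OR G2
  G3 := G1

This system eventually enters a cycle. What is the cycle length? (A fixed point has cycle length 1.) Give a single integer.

Step 0: 1100
Step 1: G0=G0&G2=1&0=0 G1=NOT G0=NOT 1=0 G2=G3|G2=0|0=0 G3=G1=1 -> 0001
Step 2: G0=G0&G2=0&0=0 G1=NOT G0=NOT 0=1 G2=G3|G2=1|0=1 G3=G1=0 -> 0110
Step 3: G0=G0&G2=0&1=0 G1=NOT G0=NOT 0=1 G2=G3|G2=0|1=1 G3=G1=1 -> 0111
Step 4: G0=G0&G2=0&1=0 G1=NOT G0=NOT 0=1 G2=G3|G2=1|1=1 G3=G1=1 -> 0111
State from step 4 equals state from step 3 -> cycle length 1

Answer: 1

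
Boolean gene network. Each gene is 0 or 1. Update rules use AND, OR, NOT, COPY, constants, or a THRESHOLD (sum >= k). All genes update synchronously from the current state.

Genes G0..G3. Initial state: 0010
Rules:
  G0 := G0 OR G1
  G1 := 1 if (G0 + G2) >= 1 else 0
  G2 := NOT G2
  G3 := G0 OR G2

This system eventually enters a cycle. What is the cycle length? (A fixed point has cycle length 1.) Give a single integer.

Step 0: 0010
Step 1: G0=G0|G1=0|0=0 G1=(0+1>=1)=1 G2=NOT G2=NOT 1=0 G3=G0|G2=0|1=1 -> 0101
Step 2: G0=G0|G1=0|1=1 G1=(0+0>=1)=0 G2=NOT G2=NOT 0=1 G3=G0|G2=0|0=0 -> 1010
Step 3: G0=G0|G1=1|0=1 G1=(1+1>=1)=1 G2=NOT G2=NOT 1=0 G3=G0|G2=1|1=1 -> 1101
Step 4: G0=G0|G1=1|1=1 G1=(1+0>=1)=1 G2=NOT G2=NOT 0=1 G3=G0|G2=1|0=1 -> 1111
Step 5: G0=G0|G1=1|1=1 G1=(1+1>=1)=1 G2=NOT G2=NOT 1=0 G3=G0|G2=1|1=1 -> 1101
State from step 5 equals state from step 3 -> cycle length 2

Answer: 2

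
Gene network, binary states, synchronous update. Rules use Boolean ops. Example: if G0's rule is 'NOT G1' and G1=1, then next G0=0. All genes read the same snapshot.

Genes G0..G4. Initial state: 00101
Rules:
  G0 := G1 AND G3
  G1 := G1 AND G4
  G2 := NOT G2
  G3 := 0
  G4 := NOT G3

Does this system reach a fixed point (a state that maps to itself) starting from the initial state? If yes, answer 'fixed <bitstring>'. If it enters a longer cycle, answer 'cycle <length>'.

Answer: cycle 2

Derivation:
Step 0: 00101
Step 1: G0=G1&G3=0&0=0 G1=G1&G4=0&1=0 G2=NOT G2=NOT 1=0 G3=0(const) G4=NOT G3=NOT 0=1 -> 00001
Step 2: G0=G1&G3=0&0=0 G1=G1&G4=0&1=0 G2=NOT G2=NOT 0=1 G3=0(const) G4=NOT G3=NOT 0=1 -> 00101
Cycle of length 2 starting at step 0 -> no fixed point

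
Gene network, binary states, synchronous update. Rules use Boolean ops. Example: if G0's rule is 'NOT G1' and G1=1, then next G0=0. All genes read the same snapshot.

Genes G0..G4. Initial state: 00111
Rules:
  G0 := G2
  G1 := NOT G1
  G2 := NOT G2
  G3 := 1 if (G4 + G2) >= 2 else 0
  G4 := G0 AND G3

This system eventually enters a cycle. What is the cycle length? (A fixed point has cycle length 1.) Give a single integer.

Answer: 2

Derivation:
Step 0: 00111
Step 1: G0=G2=1 G1=NOT G1=NOT 0=1 G2=NOT G2=NOT 1=0 G3=(1+1>=2)=1 G4=G0&G3=0&1=0 -> 11010
Step 2: G0=G2=0 G1=NOT G1=NOT 1=0 G2=NOT G2=NOT 0=1 G3=(0+0>=2)=0 G4=G0&G3=1&1=1 -> 00101
Step 3: G0=G2=1 G1=NOT G1=NOT 0=1 G2=NOT G2=NOT 1=0 G3=(1+1>=2)=1 G4=G0&G3=0&0=0 -> 11010
State from step 3 equals state from step 1 -> cycle length 2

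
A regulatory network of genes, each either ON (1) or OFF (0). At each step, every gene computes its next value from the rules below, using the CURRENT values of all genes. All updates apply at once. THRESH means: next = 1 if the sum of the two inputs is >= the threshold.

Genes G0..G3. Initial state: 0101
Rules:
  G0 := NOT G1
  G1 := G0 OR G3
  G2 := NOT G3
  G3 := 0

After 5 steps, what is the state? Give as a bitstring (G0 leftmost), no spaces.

Step 1: G0=NOT G1=NOT 1=0 G1=G0|G3=0|1=1 G2=NOT G3=NOT 1=0 G3=0(const) -> 0100
Step 2: G0=NOT G1=NOT 1=0 G1=G0|G3=0|0=0 G2=NOT G3=NOT 0=1 G3=0(const) -> 0010
Step 3: G0=NOT G1=NOT 0=1 G1=G0|G3=0|0=0 G2=NOT G3=NOT 0=1 G3=0(const) -> 1010
Step 4: G0=NOT G1=NOT 0=1 G1=G0|G3=1|0=1 G2=NOT G3=NOT 0=1 G3=0(const) -> 1110
Step 5: G0=NOT G1=NOT 1=0 G1=G0|G3=1|0=1 G2=NOT G3=NOT 0=1 G3=0(const) -> 0110

0110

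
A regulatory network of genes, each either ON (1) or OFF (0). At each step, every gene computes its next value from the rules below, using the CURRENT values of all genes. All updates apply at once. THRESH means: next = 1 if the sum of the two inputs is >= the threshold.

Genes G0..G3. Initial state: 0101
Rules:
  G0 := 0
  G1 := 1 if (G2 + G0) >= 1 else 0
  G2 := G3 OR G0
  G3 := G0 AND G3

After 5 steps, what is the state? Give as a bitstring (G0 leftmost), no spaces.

Step 1: G0=0(const) G1=(0+0>=1)=0 G2=G3|G0=1|0=1 G3=G0&G3=0&1=0 -> 0010
Step 2: G0=0(const) G1=(1+0>=1)=1 G2=G3|G0=0|0=0 G3=G0&G3=0&0=0 -> 0100
Step 3: G0=0(const) G1=(0+0>=1)=0 G2=G3|G0=0|0=0 G3=G0&G3=0&0=0 -> 0000
Step 4: G0=0(const) G1=(0+0>=1)=0 G2=G3|G0=0|0=0 G3=G0&G3=0&0=0 -> 0000
Step 5: G0=0(const) G1=(0+0>=1)=0 G2=G3|G0=0|0=0 G3=G0&G3=0&0=0 -> 0000

0000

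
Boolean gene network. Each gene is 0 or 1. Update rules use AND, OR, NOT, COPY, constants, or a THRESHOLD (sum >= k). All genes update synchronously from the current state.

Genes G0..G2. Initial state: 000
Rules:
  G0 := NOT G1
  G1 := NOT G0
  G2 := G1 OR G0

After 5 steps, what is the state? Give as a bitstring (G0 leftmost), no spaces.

Step 1: G0=NOT G1=NOT 0=1 G1=NOT G0=NOT 0=1 G2=G1|G0=0|0=0 -> 110
Step 2: G0=NOT G1=NOT 1=0 G1=NOT G0=NOT 1=0 G2=G1|G0=1|1=1 -> 001
Step 3: G0=NOT G1=NOT 0=1 G1=NOT G0=NOT 0=1 G2=G1|G0=0|0=0 -> 110
Step 4: G0=NOT G1=NOT 1=0 G1=NOT G0=NOT 1=0 G2=G1|G0=1|1=1 -> 001
Step 5: G0=NOT G1=NOT 0=1 G1=NOT G0=NOT 0=1 G2=G1|G0=0|0=0 -> 110

110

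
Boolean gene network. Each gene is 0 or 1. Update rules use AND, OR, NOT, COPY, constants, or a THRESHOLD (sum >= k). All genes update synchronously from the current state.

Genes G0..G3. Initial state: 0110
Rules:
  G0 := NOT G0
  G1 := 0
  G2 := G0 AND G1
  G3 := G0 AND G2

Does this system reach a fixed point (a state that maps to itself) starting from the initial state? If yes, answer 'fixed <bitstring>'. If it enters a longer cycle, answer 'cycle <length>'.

Answer: cycle 2

Derivation:
Step 0: 0110
Step 1: G0=NOT G0=NOT 0=1 G1=0(const) G2=G0&G1=0&1=0 G3=G0&G2=0&1=0 -> 1000
Step 2: G0=NOT G0=NOT 1=0 G1=0(const) G2=G0&G1=1&0=0 G3=G0&G2=1&0=0 -> 0000
Step 3: G0=NOT G0=NOT 0=1 G1=0(const) G2=G0&G1=0&0=0 G3=G0&G2=0&0=0 -> 1000
Cycle of length 2 starting at step 1 -> no fixed point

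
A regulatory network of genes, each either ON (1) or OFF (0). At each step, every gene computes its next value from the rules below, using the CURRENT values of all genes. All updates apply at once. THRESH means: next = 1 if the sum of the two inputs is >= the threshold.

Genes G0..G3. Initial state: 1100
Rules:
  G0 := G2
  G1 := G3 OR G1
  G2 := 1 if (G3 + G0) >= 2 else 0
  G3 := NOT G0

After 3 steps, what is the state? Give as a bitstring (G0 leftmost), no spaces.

Step 1: G0=G2=0 G1=G3|G1=0|1=1 G2=(0+1>=2)=0 G3=NOT G0=NOT 1=0 -> 0100
Step 2: G0=G2=0 G1=G3|G1=0|1=1 G2=(0+0>=2)=0 G3=NOT G0=NOT 0=1 -> 0101
Step 3: G0=G2=0 G1=G3|G1=1|1=1 G2=(1+0>=2)=0 G3=NOT G0=NOT 0=1 -> 0101

0101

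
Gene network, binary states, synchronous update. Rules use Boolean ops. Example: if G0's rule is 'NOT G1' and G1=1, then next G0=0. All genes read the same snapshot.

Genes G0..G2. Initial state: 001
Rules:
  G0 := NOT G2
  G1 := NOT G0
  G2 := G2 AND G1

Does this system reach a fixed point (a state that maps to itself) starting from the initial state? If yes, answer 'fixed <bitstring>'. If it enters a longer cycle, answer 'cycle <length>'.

Step 0: 001
Step 1: G0=NOT G2=NOT 1=0 G1=NOT G0=NOT 0=1 G2=G2&G1=1&0=0 -> 010
Step 2: G0=NOT G2=NOT 0=1 G1=NOT G0=NOT 0=1 G2=G2&G1=0&1=0 -> 110
Step 3: G0=NOT G2=NOT 0=1 G1=NOT G0=NOT 1=0 G2=G2&G1=0&1=0 -> 100
Step 4: G0=NOT G2=NOT 0=1 G1=NOT G0=NOT 1=0 G2=G2&G1=0&0=0 -> 100
Fixed point reached at step 3: 100

Answer: fixed 100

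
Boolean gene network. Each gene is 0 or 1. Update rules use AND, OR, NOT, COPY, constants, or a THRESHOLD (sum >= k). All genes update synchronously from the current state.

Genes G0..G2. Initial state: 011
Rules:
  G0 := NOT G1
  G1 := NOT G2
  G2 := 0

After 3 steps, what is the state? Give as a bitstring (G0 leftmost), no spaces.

Step 1: G0=NOT G1=NOT 1=0 G1=NOT G2=NOT 1=0 G2=0(const) -> 000
Step 2: G0=NOT G1=NOT 0=1 G1=NOT G2=NOT 0=1 G2=0(const) -> 110
Step 3: G0=NOT G1=NOT 1=0 G1=NOT G2=NOT 0=1 G2=0(const) -> 010

010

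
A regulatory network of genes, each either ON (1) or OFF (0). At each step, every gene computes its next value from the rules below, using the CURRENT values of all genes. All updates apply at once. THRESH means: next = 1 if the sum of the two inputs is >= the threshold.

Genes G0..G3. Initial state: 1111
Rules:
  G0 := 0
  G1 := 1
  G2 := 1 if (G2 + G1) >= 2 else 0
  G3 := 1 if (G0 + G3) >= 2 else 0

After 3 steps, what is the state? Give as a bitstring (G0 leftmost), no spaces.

Step 1: G0=0(const) G1=1(const) G2=(1+1>=2)=1 G3=(1+1>=2)=1 -> 0111
Step 2: G0=0(const) G1=1(const) G2=(1+1>=2)=1 G3=(0+1>=2)=0 -> 0110
Step 3: G0=0(const) G1=1(const) G2=(1+1>=2)=1 G3=(0+0>=2)=0 -> 0110

0110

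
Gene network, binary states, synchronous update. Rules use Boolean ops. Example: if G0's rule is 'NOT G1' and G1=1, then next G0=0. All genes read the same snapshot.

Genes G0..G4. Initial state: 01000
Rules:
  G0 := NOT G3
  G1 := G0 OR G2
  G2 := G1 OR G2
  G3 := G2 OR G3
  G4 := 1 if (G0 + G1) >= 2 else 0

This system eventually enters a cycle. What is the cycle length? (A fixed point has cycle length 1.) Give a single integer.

Step 0: 01000
Step 1: G0=NOT G3=NOT 0=1 G1=G0|G2=0|0=0 G2=G1|G2=1|0=1 G3=G2|G3=0|0=0 G4=(0+1>=2)=0 -> 10100
Step 2: G0=NOT G3=NOT 0=1 G1=G0|G2=1|1=1 G2=G1|G2=0|1=1 G3=G2|G3=1|0=1 G4=(1+0>=2)=0 -> 11110
Step 3: G0=NOT G3=NOT 1=0 G1=G0|G2=1|1=1 G2=G1|G2=1|1=1 G3=G2|G3=1|1=1 G4=(1+1>=2)=1 -> 01111
Step 4: G0=NOT G3=NOT 1=0 G1=G0|G2=0|1=1 G2=G1|G2=1|1=1 G3=G2|G3=1|1=1 G4=(0+1>=2)=0 -> 01110
Step 5: G0=NOT G3=NOT 1=0 G1=G0|G2=0|1=1 G2=G1|G2=1|1=1 G3=G2|G3=1|1=1 G4=(0+1>=2)=0 -> 01110
State from step 5 equals state from step 4 -> cycle length 1

Answer: 1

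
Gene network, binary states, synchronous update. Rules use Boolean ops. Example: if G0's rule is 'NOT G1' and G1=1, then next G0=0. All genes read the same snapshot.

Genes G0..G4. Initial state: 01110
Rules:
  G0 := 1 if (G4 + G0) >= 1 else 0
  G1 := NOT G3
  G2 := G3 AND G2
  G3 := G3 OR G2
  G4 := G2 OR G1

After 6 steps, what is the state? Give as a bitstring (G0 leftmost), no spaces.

Step 1: G0=(0+0>=1)=0 G1=NOT G3=NOT 1=0 G2=G3&G2=1&1=1 G3=G3|G2=1|1=1 G4=G2|G1=1|1=1 -> 00111
Step 2: G0=(1+0>=1)=1 G1=NOT G3=NOT 1=0 G2=G3&G2=1&1=1 G3=G3|G2=1|1=1 G4=G2|G1=1|0=1 -> 10111
Step 3: G0=(1+1>=1)=1 G1=NOT G3=NOT 1=0 G2=G3&G2=1&1=1 G3=G3|G2=1|1=1 G4=G2|G1=1|0=1 -> 10111
Step 4: G0=(1+1>=1)=1 G1=NOT G3=NOT 1=0 G2=G3&G2=1&1=1 G3=G3|G2=1|1=1 G4=G2|G1=1|0=1 -> 10111
Step 5: G0=(1+1>=1)=1 G1=NOT G3=NOT 1=0 G2=G3&G2=1&1=1 G3=G3|G2=1|1=1 G4=G2|G1=1|0=1 -> 10111
Step 6: G0=(1+1>=1)=1 G1=NOT G3=NOT 1=0 G2=G3&G2=1&1=1 G3=G3|G2=1|1=1 G4=G2|G1=1|0=1 -> 10111

10111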